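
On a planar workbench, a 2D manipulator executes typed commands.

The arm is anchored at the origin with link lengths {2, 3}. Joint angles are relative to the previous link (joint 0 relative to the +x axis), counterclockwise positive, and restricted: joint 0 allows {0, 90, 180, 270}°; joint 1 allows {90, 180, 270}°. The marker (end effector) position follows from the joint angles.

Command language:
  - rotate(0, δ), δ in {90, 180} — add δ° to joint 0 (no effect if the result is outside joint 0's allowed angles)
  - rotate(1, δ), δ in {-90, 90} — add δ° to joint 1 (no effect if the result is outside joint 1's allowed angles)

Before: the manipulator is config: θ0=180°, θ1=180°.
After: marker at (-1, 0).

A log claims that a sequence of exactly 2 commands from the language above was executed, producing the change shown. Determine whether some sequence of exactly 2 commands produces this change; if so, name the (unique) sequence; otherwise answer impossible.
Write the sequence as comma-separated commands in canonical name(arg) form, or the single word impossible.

begin: config: θ0=180°, θ1=180°
step 1 (rotate(0, 90)): config: θ0=270°, θ1=180°
step 2 (rotate(0, 90)): config: θ0=0°, θ1=180°
no rival 2-sequence matches.

rotate(0, 90), rotate(0, 90)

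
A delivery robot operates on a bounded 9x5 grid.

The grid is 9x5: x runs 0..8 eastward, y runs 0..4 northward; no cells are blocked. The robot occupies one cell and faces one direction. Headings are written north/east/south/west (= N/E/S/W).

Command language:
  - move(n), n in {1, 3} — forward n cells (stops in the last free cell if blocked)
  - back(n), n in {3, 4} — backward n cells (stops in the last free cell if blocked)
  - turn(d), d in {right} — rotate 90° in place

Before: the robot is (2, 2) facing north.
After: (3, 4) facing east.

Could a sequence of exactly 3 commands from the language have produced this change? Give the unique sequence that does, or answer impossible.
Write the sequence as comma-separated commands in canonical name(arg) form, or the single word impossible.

key: position moved to (3,4) AND the heading swung to E — translation plus rotation needed
from: (2, 2) facing north
t=1 move(3) ⇒ (2, 4) facing north
t=2 turn(right) ⇒ (2, 4) facing east
t=3 move(1) ⇒ (3, 4) facing east
uniquely the one of 125 3-step routes that fits.

move(3), turn(right), move(1)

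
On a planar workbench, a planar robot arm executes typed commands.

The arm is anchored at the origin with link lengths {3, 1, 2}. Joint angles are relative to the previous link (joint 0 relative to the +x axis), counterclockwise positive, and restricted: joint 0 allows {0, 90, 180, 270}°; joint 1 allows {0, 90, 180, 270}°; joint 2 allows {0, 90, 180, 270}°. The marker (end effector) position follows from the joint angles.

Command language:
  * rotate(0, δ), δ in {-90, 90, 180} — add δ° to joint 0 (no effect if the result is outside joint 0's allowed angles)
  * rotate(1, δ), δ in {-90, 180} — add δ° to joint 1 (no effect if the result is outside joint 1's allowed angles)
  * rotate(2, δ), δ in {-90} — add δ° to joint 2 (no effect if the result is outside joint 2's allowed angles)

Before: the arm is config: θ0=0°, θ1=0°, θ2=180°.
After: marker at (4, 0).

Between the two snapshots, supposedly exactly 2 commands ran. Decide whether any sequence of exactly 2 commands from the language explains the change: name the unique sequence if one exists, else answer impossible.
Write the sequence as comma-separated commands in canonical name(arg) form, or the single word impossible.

initial: config: θ0=0°, θ1=0°, θ2=180°
1. rotate(1, -90) → config: θ0=0°, θ1=270°, θ2=180°
2. rotate(1, -90) → config: θ0=0°, θ1=180°, θ2=180°
no other 2-command option fits: unique.

rotate(1, -90), rotate(1, -90)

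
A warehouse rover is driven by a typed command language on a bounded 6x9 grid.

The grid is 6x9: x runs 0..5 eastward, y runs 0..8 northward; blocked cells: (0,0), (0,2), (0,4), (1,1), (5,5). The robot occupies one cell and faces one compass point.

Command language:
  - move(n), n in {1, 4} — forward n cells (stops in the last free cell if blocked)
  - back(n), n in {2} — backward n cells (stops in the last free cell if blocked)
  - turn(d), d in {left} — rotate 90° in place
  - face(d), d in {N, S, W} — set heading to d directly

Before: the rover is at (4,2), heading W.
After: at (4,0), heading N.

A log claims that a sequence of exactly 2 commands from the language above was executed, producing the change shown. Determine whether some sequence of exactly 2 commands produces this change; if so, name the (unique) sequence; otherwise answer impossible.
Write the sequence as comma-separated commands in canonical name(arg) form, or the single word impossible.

face(N), back(2)

key: position moved to (4,0) AND the heading swung to N — translation plus rotation needed
start: at (4,2), heading W
1. face(N) → at (4,2), heading N
2. back(2) → at (4,0), heading N
no other 2-command option fits: unique.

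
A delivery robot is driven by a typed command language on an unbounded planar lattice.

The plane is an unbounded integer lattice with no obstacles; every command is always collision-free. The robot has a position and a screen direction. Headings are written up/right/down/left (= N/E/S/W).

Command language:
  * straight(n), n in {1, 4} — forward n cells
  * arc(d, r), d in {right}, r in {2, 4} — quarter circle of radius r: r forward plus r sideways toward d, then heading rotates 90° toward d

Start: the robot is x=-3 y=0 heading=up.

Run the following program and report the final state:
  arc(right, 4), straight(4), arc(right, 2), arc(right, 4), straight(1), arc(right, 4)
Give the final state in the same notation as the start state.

x=-2 y=2 heading=up

start: x=-3 y=0 heading=up
[1] after arc(right, 4): x=1 y=4 heading=right
[2] after straight(4): x=5 y=4 heading=right
[3] after arc(right, 2): x=7 y=2 heading=down
[4] after arc(right, 4): x=3 y=-2 heading=left
[5] after straight(1): x=2 y=-2 heading=left
[6] after arc(right, 4): x=-2 y=2 heading=up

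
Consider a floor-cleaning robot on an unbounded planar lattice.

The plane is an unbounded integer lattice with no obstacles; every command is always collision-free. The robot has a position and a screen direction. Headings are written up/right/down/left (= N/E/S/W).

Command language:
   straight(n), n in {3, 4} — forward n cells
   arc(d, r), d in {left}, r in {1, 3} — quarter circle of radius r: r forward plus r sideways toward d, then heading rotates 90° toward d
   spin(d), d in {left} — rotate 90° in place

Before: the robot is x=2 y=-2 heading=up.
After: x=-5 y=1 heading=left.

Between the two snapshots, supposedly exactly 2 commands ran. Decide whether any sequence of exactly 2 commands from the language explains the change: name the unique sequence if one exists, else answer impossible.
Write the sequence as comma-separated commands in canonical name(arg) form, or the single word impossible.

key: position moved to (-5,1) AND the heading swung to W — translation plus rotation needed
begin: x=2 y=-2 heading=up
step 1 (arc(left, 3)): x=-1 y=1 heading=left
step 2 (straight(4)): x=-5 y=1 heading=left
no other 2-command option fits: unique.

arc(left, 3), straight(4)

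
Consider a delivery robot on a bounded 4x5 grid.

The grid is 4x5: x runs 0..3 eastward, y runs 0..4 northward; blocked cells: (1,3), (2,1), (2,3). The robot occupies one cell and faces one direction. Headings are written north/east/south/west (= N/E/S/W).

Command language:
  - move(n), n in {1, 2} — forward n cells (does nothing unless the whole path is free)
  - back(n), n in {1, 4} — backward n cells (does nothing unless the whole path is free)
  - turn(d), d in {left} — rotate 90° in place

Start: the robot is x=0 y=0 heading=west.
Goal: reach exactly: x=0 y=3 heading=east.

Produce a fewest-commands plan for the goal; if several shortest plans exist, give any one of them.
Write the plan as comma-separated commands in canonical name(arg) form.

turn(left), back(4), move(1), turn(left)

begin: x=0 y=0 heading=west
step 1 (turn(left)): x=0 y=0 heading=south
step 2 (back(4)): x=0 y=4 heading=south
step 3 (move(1)): x=0 y=3 heading=south
step 4 (turn(left)): x=0 y=3 heading=east
no 3-step plan works, so 4 is optimal.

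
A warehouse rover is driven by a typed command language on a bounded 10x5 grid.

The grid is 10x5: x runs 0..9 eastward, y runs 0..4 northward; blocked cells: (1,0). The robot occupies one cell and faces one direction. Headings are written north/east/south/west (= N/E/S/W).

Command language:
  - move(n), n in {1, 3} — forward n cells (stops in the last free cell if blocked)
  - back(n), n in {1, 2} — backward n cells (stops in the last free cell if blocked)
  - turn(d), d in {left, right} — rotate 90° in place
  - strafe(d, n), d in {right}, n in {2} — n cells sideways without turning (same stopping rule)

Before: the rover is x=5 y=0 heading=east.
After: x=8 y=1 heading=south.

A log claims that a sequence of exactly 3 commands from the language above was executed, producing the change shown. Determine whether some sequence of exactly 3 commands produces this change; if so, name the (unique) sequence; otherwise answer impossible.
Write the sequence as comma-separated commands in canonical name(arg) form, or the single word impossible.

move(3), turn(right), back(1)

key: position moved to (8,1) AND the heading swung to S — translation plus rotation needed
start: x=5 y=0 heading=east
step 1 (move(3)): x=8 y=0 heading=east
step 2 (turn(right)): x=8 y=0 heading=south
step 3 (back(1)): x=8 y=1 heading=south
uniquely the one of 343 3-step routes that fits.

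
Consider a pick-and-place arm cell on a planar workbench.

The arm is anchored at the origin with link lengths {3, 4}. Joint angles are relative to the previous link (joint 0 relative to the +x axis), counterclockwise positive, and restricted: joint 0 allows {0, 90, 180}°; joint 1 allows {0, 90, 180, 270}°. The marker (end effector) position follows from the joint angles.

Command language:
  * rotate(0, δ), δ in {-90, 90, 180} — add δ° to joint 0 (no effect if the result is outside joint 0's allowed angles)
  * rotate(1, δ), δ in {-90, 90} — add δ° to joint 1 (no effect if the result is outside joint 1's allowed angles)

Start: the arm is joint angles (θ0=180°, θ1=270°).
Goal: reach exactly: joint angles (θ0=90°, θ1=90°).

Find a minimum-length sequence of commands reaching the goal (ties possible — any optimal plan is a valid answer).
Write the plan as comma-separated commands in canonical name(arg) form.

start: joint angles (θ0=180°, θ1=270°)
step 1 (rotate(0, -90)): joint angles (θ0=90°, θ1=270°)
step 2 (rotate(1, 90)): joint angles (θ0=90°, θ1=0°)
step 3 (rotate(1, 90)): joint angles (θ0=90°, θ1=90°)
minimal: 3 command(s), checked below 3.

rotate(0, -90), rotate(1, 90), rotate(1, 90)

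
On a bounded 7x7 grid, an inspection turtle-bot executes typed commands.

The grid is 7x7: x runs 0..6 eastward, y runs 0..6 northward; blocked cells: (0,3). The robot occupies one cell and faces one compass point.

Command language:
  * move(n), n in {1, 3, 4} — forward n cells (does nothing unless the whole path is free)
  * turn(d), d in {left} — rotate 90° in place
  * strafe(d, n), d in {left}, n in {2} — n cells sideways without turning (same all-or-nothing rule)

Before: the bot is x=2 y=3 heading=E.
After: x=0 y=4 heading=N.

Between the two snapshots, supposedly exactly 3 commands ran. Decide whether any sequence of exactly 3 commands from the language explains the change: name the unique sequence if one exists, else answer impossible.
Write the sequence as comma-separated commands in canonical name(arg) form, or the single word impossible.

key: order matters: swapping turn(left) and strafe(left, 2) lands elsewhere
begin: x=2 y=3 heading=E
1. turn(left) → x=2 y=3 heading=N
2. move(1) → x=2 y=4 heading=N
3. strafe(left, 2) → x=0 y=4 heading=N
uniquely the one of 125 3-step routes that fits.

turn(left), move(1), strafe(left, 2)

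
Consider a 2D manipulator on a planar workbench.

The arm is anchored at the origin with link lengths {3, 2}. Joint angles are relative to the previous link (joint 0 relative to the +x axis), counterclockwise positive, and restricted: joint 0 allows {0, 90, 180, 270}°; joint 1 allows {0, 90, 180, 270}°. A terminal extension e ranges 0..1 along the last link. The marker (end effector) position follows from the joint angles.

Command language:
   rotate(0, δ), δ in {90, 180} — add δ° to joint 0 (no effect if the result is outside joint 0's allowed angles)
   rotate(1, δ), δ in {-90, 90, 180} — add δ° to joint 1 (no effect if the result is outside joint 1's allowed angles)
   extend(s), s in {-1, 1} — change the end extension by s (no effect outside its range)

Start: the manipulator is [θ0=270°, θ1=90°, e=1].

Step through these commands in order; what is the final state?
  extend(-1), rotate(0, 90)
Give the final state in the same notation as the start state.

[θ0=0°, θ1=90°, e=0]

begin: [θ0=270°, θ1=90°, e=1]
[1] after extend(-1): [θ0=270°, θ1=90°, e=0]
[2] after rotate(0, 90): [θ0=0°, θ1=90°, e=0]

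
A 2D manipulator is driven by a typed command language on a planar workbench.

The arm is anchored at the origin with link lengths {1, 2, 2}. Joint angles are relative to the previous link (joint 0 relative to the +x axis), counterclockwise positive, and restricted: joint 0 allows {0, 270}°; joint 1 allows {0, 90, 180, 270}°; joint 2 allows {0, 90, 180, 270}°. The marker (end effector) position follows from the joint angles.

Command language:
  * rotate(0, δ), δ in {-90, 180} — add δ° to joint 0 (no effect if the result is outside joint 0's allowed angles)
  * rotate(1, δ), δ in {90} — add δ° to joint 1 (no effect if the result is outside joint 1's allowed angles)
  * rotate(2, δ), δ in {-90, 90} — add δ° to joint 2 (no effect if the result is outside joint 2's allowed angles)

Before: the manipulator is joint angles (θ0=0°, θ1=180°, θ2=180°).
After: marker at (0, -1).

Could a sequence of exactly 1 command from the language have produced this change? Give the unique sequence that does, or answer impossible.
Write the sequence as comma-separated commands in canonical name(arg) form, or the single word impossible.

begin: joint angles (θ0=0°, θ1=180°, θ2=180°)
[1] after rotate(0, -90): joint angles (θ0=270°, θ1=180°, θ2=180°)
no other 1-command option fits: unique.

rotate(0, -90)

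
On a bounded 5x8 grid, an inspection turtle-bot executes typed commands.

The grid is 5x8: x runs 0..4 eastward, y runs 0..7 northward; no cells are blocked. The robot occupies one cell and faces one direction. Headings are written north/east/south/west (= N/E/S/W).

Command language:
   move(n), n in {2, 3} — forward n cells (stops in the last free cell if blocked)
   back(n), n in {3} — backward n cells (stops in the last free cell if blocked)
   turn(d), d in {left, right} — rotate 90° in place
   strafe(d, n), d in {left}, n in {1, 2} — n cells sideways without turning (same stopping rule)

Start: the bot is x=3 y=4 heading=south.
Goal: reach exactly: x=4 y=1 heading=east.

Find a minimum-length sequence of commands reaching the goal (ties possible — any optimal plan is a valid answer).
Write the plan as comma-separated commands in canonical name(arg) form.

initial: x=3 y=4 heading=south
t=1 strafe(left, 2) ⇒ x=4 y=4 heading=south
t=2 move(3) ⇒ x=4 y=1 heading=south
t=3 turn(left) ⇒ x=4 y=1 heading=east
no 2-step plan works, so 3 is optimal.

strafe(left, 2), move(3), turn(left)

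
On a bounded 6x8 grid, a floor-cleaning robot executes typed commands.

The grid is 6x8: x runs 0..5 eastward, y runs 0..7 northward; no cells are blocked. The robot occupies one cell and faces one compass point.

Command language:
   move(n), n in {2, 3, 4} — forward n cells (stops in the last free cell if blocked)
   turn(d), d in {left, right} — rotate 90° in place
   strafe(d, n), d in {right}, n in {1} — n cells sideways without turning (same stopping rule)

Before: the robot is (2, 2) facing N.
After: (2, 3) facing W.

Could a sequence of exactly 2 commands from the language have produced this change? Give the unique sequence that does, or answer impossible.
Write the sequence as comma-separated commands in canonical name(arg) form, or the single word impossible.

key: cell and facing (now W) both changed — the 2 commands mix motion and turning
initial: (2, 2) facing N
[1] after turn(left): (2, 2) facing W
[2] after strafe(right, 1): (2, 3) facing W
no rival 2-sequence matches.

turn(left), strafe(right, 1)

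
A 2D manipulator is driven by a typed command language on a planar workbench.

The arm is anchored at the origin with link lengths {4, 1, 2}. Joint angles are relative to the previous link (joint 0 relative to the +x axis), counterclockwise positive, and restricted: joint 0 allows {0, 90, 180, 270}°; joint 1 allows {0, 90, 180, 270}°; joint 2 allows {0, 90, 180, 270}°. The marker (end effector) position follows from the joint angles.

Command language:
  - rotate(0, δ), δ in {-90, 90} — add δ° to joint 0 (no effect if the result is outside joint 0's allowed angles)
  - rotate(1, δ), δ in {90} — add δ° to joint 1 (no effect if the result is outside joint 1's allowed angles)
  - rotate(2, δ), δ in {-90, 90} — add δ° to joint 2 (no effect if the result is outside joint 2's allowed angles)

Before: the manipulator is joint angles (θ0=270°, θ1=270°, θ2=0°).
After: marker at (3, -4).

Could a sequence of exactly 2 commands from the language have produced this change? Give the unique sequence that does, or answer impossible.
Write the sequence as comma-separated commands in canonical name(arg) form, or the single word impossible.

initial: joint angles (θ0=270°, θ1=270°, θ2=0°)
step 1 (rotate(1, 90)): joint angles (θ0=270°, θ1=0°, θ2=0°)
step 2 (rotate(1, 90)): joint angles (θ0=270°, θ1=90°, θ2=0°)
no other 2-command option fits: unique.

rotate(1, 90), rotate(1, 90)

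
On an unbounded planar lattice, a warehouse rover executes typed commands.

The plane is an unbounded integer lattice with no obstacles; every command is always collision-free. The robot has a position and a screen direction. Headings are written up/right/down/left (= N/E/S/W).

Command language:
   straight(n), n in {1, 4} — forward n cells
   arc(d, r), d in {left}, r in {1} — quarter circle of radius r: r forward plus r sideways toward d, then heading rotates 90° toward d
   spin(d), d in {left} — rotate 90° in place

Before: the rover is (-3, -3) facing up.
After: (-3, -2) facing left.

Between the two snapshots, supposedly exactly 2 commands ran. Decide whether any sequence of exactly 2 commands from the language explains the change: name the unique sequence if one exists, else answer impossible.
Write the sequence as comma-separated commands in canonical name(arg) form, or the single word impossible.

straight(1), spin(left)

key: order matters: swapping straight(1) and spin(left) lands elsewhere
initial: (-3, -3) facing up
t=1 straight(1) ⇒ (-3, -2) facing up
t=2 spin(left) ⇒ (-3, -2) facing left
no rival 2-sequence matches.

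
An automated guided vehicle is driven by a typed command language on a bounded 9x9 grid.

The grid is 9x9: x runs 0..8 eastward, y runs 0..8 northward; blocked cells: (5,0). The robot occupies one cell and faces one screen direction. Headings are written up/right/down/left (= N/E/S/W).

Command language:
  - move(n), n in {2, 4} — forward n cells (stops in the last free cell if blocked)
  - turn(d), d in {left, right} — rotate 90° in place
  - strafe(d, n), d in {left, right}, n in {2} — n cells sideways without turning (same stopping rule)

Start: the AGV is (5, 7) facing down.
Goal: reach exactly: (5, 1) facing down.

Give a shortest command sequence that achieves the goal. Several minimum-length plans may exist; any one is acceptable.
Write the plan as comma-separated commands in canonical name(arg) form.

move(4), move(4)

begin: (5, 7) facing down
1. move(4) → (5, 3) facing down
2. move(4) → (5, 1) facing down
no 1-step plan works, so 2 is optimal.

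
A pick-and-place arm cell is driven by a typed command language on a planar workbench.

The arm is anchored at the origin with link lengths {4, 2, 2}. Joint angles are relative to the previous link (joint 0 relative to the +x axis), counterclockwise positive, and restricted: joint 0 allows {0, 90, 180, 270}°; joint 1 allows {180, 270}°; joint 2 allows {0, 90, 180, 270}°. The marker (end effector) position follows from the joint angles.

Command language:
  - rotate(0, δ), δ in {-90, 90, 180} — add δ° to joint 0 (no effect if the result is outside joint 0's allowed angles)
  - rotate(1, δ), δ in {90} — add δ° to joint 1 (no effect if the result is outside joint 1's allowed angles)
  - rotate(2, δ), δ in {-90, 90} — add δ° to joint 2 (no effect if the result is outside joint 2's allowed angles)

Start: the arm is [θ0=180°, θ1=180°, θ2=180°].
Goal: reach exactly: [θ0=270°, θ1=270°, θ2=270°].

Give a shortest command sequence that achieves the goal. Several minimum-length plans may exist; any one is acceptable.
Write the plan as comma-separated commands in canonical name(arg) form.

from: [θ0=180°, θ1=180°, θ2=180°]
step 1 (rotate(0, 90)): [θ0=270°, θ1=180°, θ2=180°]
step 2 (rotate(2, 90)): [θ0=270°, θ1=180°, θ2=270°]
step 3 (rotate(1, 90)): [θ0=270°, θ1=270°, θ2=270°]
no 2-step plan works, so 3 is optimal.

rotate(0, 90), rotate(2, 90), rotate(1, 90)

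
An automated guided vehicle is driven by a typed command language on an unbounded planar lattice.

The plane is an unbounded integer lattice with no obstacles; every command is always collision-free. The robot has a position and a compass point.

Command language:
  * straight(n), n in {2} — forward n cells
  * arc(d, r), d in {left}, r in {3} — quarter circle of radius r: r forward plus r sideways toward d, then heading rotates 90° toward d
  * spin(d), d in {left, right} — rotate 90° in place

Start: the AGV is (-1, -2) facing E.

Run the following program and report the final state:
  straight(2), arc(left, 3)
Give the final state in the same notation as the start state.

initial: (-1, -2) facing E
[1] after straight(2): (1, -2) facing E
[2] after arc(left, 3): (4, 1) facing N

(4, 1) facing N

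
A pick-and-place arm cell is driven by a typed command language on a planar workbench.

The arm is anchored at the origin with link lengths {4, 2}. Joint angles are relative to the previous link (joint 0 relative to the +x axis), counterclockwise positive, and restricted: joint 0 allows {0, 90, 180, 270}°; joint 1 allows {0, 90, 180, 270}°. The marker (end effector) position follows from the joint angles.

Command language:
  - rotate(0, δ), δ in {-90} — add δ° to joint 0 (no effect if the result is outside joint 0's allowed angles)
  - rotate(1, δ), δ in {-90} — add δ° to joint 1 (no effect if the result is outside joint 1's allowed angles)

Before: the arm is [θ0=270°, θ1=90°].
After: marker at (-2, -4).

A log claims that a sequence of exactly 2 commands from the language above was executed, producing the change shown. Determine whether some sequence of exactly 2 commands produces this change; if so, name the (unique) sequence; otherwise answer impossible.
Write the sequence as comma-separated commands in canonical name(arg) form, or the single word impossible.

from: [θ0=270°, θ1=90°]
t=1 rotate(1, -90) ⇒ [θ0=270°, θ1=0°]
t=2 rotate(1, -90) ⇒ [θ0=270°, θ1=270°]
no other 2-command option fits: unique.

rotate(1, -90), rotate(1, -90)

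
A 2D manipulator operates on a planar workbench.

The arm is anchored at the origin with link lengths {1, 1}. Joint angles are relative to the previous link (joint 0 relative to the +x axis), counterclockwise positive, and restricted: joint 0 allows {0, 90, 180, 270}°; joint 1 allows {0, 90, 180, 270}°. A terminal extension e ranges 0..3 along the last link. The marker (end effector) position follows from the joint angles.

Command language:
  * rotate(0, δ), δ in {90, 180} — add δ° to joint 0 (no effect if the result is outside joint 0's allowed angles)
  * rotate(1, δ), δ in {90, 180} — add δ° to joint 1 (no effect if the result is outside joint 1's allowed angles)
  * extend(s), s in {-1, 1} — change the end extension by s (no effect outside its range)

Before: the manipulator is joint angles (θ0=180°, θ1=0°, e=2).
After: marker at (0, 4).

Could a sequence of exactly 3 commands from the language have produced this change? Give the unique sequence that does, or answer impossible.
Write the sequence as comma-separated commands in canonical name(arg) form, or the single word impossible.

rotate(0, 90), rotate(0, 90), rotate(0, 90)

from: joint angles (θ0=180°, θ1=0°, e=2)
[1] after rotate(0, 90): joint angles (θ0=270°, θ1=0°, e=2)
[2] after rotate(0, 90): joint angles (θ0=0°, θ1=0°, e=2)
[3] after rotate(0, 90): joint angles (θ0=90°, θ1=0°, e=2)
no rival 3-sequence matches.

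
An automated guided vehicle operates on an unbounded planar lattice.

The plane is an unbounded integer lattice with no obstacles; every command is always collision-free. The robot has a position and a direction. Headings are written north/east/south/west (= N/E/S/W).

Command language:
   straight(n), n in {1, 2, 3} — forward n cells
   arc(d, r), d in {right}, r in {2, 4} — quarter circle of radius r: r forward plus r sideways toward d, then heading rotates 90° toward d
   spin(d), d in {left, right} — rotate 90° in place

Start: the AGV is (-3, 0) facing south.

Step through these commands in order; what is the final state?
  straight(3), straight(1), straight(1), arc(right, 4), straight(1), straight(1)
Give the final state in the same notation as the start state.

(-9, -9) facing west

begin: (-3, 0) facing south
[1] after straight(3): (-3, -3) facing south
[2] after straight(1): (-3, -4) facing south
[3] after straight(1): (-3, -5) facing south
[4] after arc(right, 4): (-7, -9) facing west
[5] after straight(1): (-8, -9) facing west
[6] after straight(1): (-9, -9) facing west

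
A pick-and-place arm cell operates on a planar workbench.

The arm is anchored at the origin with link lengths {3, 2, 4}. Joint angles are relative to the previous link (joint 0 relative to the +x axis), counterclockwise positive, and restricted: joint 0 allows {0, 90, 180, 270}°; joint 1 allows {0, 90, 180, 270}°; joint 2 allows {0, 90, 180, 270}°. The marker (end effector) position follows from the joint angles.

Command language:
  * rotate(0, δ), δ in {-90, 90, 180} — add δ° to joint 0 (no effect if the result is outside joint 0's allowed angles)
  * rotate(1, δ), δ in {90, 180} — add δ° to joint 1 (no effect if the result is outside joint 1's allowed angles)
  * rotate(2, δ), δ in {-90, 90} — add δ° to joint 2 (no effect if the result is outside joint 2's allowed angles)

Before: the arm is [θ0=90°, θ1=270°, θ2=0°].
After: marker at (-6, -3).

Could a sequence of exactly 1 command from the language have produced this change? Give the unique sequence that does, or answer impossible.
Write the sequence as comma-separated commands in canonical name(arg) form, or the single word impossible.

rotate(0, 180)

from: [θ0=90°, θ1=270°, θ2=0°]
1. rotate(0, 180) → [θ0=270°, θ1=270°, θ2=0°]
no rival 1-sequence matches.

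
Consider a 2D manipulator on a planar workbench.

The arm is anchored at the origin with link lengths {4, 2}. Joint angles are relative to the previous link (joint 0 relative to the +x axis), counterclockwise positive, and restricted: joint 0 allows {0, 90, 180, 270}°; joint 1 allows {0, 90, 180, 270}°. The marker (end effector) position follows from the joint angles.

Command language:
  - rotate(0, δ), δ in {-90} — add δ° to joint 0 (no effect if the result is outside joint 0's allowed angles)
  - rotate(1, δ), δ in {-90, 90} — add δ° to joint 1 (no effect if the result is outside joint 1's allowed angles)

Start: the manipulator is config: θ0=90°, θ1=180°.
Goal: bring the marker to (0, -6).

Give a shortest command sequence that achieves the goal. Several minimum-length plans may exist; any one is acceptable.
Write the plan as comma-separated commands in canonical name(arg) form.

start: config: θ0=90°, θ1=180°
1. rotate(1, 90) → config: θ0=90°, θ1=270°
2. rotate(1, 90) → config: θ0=90°, θ1=0°
3. rotate(0, -90) → config: θ0=0°, θ1=0°
4. rotate(0, -90) → config: θ0=270°, θ1=0°
minimal: 4 command(s), checked below 4.

rotate(1, 90), rotate(1, 90), rotate(0, -90), rotate(0, -90)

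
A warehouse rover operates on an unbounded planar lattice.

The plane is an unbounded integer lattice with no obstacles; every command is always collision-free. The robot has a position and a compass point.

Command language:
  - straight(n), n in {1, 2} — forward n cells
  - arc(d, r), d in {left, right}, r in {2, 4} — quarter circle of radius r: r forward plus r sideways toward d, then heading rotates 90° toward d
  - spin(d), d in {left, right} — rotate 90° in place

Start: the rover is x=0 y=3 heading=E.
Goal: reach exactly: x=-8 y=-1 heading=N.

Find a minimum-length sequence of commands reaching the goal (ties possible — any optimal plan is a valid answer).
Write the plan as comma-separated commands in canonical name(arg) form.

start: x=0 y=3 heading=E
[1] after arc(right, 4): x=4 y=-1 heading=S
[2] after arc(right, 4): x=0 y=-5 heading=W
[3] after straight(2): x=-2 y=-5 heading=W
[4] after straight(2): x=-4 y=-5 heading=W
[5] after arc(right, 4): x=-8 y=-1 heading=N
shorter routes all fall short; 5 is best.

arc(right, 4), arc(right, 4), straight(2), straight(2), arc(right, 4)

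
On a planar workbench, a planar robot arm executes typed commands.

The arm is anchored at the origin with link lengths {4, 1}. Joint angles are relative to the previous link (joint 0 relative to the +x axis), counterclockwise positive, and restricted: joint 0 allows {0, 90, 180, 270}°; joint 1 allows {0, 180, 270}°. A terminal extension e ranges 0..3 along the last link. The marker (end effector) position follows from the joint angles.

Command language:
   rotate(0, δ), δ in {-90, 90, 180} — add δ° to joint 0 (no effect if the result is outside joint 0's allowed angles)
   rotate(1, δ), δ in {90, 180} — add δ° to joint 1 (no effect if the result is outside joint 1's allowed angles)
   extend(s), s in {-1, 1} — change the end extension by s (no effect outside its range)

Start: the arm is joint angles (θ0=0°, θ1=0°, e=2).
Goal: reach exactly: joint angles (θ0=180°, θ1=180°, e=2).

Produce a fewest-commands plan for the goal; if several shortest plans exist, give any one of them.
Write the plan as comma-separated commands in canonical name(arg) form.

rotate(1, 180), rotate(0, 180)

t0: joint angles (θ0=0°, θ1=0°, e=2)
1. rotate(1, 180) → joint angles (θ0=0°, θ1=180°, e=2)
2. rotate(0, 180) → joint angles (θ0=180°, θ1=180°, e=2)
no 1-step plan works, so 2 is optimal.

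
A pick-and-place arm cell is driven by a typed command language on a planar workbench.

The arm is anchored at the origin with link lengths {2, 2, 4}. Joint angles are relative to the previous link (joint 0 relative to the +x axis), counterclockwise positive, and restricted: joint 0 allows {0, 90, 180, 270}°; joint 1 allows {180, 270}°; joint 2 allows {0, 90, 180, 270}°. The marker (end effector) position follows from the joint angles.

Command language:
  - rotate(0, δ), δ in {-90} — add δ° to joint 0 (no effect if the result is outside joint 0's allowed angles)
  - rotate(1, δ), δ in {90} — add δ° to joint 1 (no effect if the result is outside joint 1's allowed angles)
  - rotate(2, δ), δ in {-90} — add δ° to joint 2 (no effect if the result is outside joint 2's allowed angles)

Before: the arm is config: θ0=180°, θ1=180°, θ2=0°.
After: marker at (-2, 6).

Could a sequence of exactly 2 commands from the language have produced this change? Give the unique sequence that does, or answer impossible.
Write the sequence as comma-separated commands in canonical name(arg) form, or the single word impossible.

rotate(1, 90), rotate(1, 90)

start: config: θ0=180°, θ1=180°, θ2=0°
step 1 (rotate(1, 90)): config: θ0=180°, θ1=270°, θ2=0°
step 2 (rotate(1, 90)): config: θ0=180°, θ1=270°, θ2=0°
no rival 2-sequence matches.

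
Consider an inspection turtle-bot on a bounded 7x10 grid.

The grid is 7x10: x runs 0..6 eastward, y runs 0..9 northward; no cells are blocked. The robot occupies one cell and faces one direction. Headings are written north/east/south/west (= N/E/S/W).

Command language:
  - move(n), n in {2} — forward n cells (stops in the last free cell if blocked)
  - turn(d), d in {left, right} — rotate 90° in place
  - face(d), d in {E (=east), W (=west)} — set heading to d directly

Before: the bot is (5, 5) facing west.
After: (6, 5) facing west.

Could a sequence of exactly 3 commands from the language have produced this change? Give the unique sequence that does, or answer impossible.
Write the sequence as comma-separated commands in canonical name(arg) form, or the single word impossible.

key: move(2) runs into the grid edge before its full distance
initial: (5, 5) facing west
step 1 (face(E)): (5, 5) facing east
step 2 (move(2)): (6, 5) facing east
step 3 (face(W)): (6, 5) facing west
no rival 3-sequence matches.

face(E), move(2), face(W)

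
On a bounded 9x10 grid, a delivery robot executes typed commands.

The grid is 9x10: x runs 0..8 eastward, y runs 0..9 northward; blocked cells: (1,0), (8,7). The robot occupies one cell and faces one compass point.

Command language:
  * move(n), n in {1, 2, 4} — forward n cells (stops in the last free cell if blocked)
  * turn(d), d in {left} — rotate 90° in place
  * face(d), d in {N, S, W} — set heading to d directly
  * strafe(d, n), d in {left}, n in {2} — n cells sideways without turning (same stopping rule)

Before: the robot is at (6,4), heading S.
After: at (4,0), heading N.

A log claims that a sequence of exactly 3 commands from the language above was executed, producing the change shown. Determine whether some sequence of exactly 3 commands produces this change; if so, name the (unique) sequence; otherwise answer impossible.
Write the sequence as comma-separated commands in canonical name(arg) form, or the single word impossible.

move(4), face(N), strafe(left, 2)

key: cell and facing (now N) both changed — the 3 commands mix motion and turning
start: at (6,4), heading S
step 1 (move(4)): at (6,0), heading S
step 2 (face(N)): at (6,0), heading N
step 3 (strafe(left, 2)): at (4,0), heading N
no rival 3-sequence matches.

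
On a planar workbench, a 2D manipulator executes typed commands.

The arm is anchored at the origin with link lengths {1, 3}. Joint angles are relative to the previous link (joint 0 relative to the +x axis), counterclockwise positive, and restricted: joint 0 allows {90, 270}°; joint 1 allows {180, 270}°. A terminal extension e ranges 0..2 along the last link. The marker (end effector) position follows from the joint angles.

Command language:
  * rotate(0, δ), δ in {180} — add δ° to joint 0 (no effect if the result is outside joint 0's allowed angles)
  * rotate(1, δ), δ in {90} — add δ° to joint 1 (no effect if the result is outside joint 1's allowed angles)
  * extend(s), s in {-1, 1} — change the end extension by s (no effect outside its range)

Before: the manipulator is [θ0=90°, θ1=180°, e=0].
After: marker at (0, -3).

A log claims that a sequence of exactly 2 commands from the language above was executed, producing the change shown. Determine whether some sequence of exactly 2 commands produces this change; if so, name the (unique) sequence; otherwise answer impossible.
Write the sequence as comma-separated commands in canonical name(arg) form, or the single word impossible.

key: order matters: swapping extend(-1) and extend(1) lands elsewhere
initial: [θ0=90°, θ1=180°, e=0]
[1] after extend(-1): [θ0=90°, θ1=180°, e=0]
[2] after extend(1): [θ0=90°, θ1=180°, e=1]
no rival 2-sequence matches.

extend(-1), extend(1)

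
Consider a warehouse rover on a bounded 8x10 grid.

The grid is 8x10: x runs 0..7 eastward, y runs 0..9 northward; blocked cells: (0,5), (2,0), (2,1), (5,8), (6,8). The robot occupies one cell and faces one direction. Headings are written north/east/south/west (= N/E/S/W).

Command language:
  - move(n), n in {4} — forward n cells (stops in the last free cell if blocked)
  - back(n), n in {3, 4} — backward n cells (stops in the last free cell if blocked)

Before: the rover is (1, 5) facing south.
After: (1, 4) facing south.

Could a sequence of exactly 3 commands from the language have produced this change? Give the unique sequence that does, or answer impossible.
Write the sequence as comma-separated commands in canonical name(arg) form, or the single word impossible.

key: heading stays S — no command in the sequence turns
from: (1, 5) facing south
1. move(4) → (1, 1) facing south
2. move(4) → (1, 0) facing south
3. back(4) → (1, 4) facing south
uniquely the one of 27 3-step routes that fits.

move(4), move(4), back(4)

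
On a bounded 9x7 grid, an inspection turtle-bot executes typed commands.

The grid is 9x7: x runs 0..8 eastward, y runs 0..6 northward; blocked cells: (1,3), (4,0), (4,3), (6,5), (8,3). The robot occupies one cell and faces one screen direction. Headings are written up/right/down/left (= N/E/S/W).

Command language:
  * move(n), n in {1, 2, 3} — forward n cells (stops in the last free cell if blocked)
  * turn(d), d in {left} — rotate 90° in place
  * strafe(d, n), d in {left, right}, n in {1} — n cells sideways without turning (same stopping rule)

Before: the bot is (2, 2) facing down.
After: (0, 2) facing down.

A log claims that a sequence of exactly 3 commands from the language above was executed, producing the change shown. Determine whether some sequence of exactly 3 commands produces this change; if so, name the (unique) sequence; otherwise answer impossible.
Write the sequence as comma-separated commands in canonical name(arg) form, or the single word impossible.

strafe(right, 1), strafe(right, 1), strafe(right, 1)

key: the third strafe(right, 1) runs into the grid edge before its full distance
from: (2, 2) facing down
step 1 (strafe(right, 1)): (1, 2) facing down
step 2 (strafe(right, 1)): (0, 2) facing down
step 3 (strafe(right, 1)): (0, 2) facing down
no other 3-command option fits: unique.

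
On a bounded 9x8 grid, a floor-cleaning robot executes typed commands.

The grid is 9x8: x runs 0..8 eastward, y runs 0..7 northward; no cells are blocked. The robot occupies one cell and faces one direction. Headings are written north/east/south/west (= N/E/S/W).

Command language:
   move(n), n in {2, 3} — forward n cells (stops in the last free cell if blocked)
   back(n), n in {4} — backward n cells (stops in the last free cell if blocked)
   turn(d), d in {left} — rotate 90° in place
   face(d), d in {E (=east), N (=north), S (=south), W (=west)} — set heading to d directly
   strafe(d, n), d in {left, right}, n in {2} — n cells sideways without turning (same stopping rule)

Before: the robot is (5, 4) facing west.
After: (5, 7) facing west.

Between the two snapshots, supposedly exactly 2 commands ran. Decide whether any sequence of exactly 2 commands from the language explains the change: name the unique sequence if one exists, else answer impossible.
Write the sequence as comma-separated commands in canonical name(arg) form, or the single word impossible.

strafe(right, 2), strafe(right, 2)

key: heading stays W — no command in the sequence turns
t0: (5, 4) facing west
1. strafe(right, 2) → (5, 6) facing west
2. strafe(right, 2) → (5, 7) facing west
all 100 alternatives checked — unique.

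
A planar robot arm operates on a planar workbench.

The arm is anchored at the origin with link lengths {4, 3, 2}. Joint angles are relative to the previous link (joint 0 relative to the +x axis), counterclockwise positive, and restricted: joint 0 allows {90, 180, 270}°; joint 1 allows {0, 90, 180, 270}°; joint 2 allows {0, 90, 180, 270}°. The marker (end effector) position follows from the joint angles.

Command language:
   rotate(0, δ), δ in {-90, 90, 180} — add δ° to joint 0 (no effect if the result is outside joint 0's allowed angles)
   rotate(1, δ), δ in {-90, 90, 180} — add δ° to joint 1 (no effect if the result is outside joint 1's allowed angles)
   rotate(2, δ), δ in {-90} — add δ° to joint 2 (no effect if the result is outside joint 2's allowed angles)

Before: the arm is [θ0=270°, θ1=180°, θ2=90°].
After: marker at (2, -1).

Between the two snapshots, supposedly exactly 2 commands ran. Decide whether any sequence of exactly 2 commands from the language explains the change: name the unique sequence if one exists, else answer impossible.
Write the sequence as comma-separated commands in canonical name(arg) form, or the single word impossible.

t0: [θ0=270°, θ1=180°, θ2=90°]
step 1 (rotate(2, -90)): [θ0=270°, θ1=180°, θ2=0°]
step 2 (rotate(2, -90)): [θ0=270°, θ1=180°, θ2=270°]
no other 2-command option fits: unique.

rotate(2, -90), rotate(2, -90)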